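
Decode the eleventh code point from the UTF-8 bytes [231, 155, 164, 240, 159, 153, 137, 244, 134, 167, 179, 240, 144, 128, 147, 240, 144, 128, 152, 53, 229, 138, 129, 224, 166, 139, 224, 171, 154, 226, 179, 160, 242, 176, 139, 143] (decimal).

Offset 0: leading byte 0xE7 = 11100111 → 3-byte char #1 = E7 9B A4.
Offset 3: leading byte 0xF0 = 11110000 → 4-byte char #2 = F0 9F 99 89.
Offset 7: leading byte 0xF4 = 11110100 → 4-byte char #3 = F4 86 A7 B3.
Offset 11: leading byte 0xF0 = 11110000 → 4-byte char #4 = F0 90 80 93.
Offset 15: leading byte 0xF0 = 11110000 → 4-byte char #5 = F0 90 80 98.
Offset 19: leading byte 0x35 = 00110101 → 1-byte char #6 = 35.
Offset 20: leading byte 0xE5 = 11100101 → 3-byte char #7 = E5 8A 81.
Offset 23: leading byte 0xE0 = 11100000 → 3-byte char #8 = E0 A6 8B.
Offset 26: leading byte 0xE0 = 11100000 → 3-byte char #9 = E0 AB 9A.
Offset 29: leading byte 0xE2 = 11100010 → 3-byte char #10 = E2 B3 A0.
Offset 32: leading byte 0xF2 = 11110010 → 4-byte char #11 = F2 B0 8B 8F.
Leading byte 0xF2 = 11110010 matches 11110xxx → 4-byte sequence.
Byte 1: 0xF2 = 11110010, payload 010 (3 bits).
Byte 2: 0xB0 = 10110000 (10xxxxxx ✓), payload 110000.
Byte 3: 0x8B = 10001011 (10xxxxxx ✓), payload 001011.
Byte 4: 0x8F = 10001111 (10xxxxxx ✓), payload 001111.
Concatenate: 010110000001011001111 = 0xB02CF (21 bits → U+B02CF).

U+B02CF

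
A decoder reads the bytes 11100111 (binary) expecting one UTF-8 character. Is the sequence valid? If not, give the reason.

invalid (sequence truncated)

Leading byte 0xE7 = 11100111 → 3-byte form, but only 1 byte is present.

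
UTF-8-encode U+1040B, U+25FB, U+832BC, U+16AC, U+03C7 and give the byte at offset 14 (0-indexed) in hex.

0xCF

U+1040B → 4-byte form F0 90 90 8B at offsets 0–3.
U+25FB → 3-byte form E2 97 BB at offsets 4–6.
U+832BC → 4-byte form F2 83 8A BC at offsets 7–10.
U+16AC → 3-byte form E1 9A AC at offsets 11–13.
U+03C7 → 2-byte form CF 87 at offsets 14–15.
Offset 14 falls in char 5's range; it's byte 1 of CF 87 = 0xCF.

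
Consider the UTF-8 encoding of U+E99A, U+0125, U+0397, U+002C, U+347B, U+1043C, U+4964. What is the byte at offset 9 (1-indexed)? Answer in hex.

0xE3

1-indexed offset 9 is 0-indexed offset 8.
U+E99A → 3-byte form EE A6 9A at offsets 0–2.
U+0125 → 2-byte form C4 A5 at offsets 3–4.
U+0397 → 2-byte form CE 97 at offsets 5–6.
U+002C → 1-byte form 2C at offsets 7–7.
U+347B → 3-byte form E3 91 BB at offsets 8–10.
Offset 8 falls in char 5's range; it's byte 1 of E3 91 BB = 0xE3.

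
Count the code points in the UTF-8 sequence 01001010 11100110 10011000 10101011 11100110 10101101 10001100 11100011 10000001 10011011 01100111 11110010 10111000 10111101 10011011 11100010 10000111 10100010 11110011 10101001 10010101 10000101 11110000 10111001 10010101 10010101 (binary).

Byte at offset 0: 0x4A = 01001010 → 1-byte char (#1). Advance 1.
Byte at offset 1: 0xE6 = 11100110 → 3-byte char (#2). Advance 3.
Byte at offset 4: 0xE6 = 11100110 → 3-byte char (#3). Advance 3.
Byte at offset 7: 0xE3 = 11100011 → 3-byte char (#4). Advance 3.
Byte at offset 10: 0x67 = 01100111 → 1-byte char (#5). Advance 1.
Byte at offset 11: 0xF2 = 11110010 → 4-byte char (#6). Advance 4.
Byte at offset 15: 0xE2 = 11100010 → 3-byte char (#7). Advance 3.
Byte at offset 18: 0xF3 = 11110011 → 4-byte char (#8). Advance 4.
Byte at offset 22: 0xF0 = 11110000 → 4-byte char (#9). Advance 4.
Reached end at offset 26 after 9 code points.

9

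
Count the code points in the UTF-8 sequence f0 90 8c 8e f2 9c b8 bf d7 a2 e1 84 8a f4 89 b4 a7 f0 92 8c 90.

6

Byte at offset 0: 0xF0 = 11110000 → 4-byte char (#1). Advance 4.
Byte at offset 4: 0xF2 = 11110010 → 4-byte char (#2). Advance 4.
Byte at offset 8: 0xD7 = 11010111 → 2-byte char (#3). Advance 2.
Byte at offset 10: 0xE1 = 11100001 → 3-byte char (#4). Advance 3.
Byte at offset 13: 0xF4 = 11110100 → 4-byte char (#5). Advance 4.
Byte at offset 17: 0xF0 = 11110000 → 4-byte char (#6). Advance 4.
Reached end at offset 21 after 6 code points.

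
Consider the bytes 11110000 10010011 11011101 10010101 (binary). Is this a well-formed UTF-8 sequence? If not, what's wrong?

invalid (non-continuation byte where continuation expected)

Leading byte 0xF0 = 11110000 → 4-byte form.
Byte 3 is 0xDD = 11011101, which is not 10xxxxxx — expected a continuation byte.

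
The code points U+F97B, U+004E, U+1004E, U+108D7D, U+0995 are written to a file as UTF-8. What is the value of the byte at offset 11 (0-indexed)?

0xBD

U+F97B → 3-byte form EF A5 BB at offsets 0–2.
U+004E → 1-byte form 4E at offsets 3–3.
U+1004E → 4-byte form F0 90 81 8E at offsets 4–7.
U+108D7D → 4-byte form F4 88 B5 BD at offsets 8–11.
Offset 11 falls in char 4's range; it's byte 4 of F4 88 B5 BD = 0xBD.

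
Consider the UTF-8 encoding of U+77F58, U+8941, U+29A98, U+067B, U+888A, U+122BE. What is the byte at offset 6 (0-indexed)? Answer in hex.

0x81

U+77F58 → 4-byte form F1 B7 BD 98 at offsets 0–3.
U+8941 → 3-byte form E8 A5 81 at offsets 4–6.
Offset 6 falls in char 2's range; it's byte 3 of E8 A5 81 = 0x81.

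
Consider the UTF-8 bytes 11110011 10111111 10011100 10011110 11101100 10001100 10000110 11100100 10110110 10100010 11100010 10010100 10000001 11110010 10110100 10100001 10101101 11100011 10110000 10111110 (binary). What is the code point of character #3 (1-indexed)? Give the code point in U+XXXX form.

U+4DA2

Offset 0: leading byte 0xF3 = 11110011 → 4-byte char #1 = F3 BF 9C 9E.
Offset 4: leading byte 0xEC = 11101100 → 3-byte char #2 = EC 8C 86.
Offset 7: leading byte 0xE4 = 11100100 → 3-byte char #3 = E4 B6 A2.
Leading byte 0xE4 = 11100100 matches 1110xxxx → 3-byte sequence.
Byte 1: 0xE4 = 11100100, payload 0100 (4 bits).
Byte 2: 0xB6 = 10110110 (10xxxxxx ✓), payload 110110.
Byte 3: 0xA2 = 10100010 (10xxxxxx ✓), payload 100010.
Concatenate: 0100110110100010 = 0x4DA2 (16 bits → U+4DA2).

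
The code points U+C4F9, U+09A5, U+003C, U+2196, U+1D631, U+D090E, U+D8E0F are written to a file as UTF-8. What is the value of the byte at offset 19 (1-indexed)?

0xF3

1-indexed offset 19 is 0-indexed offset 18.
U+C4F9 → 3-byte form EC 93 B9 at offsets 0–2.
U+09A5 → 3-byte form E0 A6 A5 at offsets 3–5.
U+003C → 1-byte form 3C at offsets 6–6.
U+2196 → 3-byte form E2 86 96 at offsets 7–9.
U+1D631 → 4-byte form F0 9D 98 B1 at offsets 10–13.
U+D090E → 4-byte form F3 90 A4 8E at offsets 14–17.
U+D8E0F → 4-byte form F3 98 B8 8F at offsets 18–21.
Offset 18 falls in char 7's range; it's byte 1 of F3 98 B8 8F = 0xF3.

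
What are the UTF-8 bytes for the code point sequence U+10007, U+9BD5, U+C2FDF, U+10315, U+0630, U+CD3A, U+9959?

F0 90 80 87 E9 AF 95 F3 82 BF 9F F0 90 8C 95 D8 B0 EC B4 BA E9 A5 99

U+10007: 4-byte form → F0 90 80 87.
U+9BD5: 3-byte form → E9 AF 95.
U+C2FDF: 4-byte form → F3 82 BF 9F.
U+10315: 4-byte form → F0 90 8C 95.
U+0630: 2-byte form → D8 B0.
U+CD3A: 3-byte form → EC B4 BA.
U+9959: 3-byte form → E9 A5 99.
Concatenated (23 bytes): F0 90 80 87 E9 AF 95 F3 82 BF 9F F0 90 8C 95 D8 B0 EC B4 BA E9 A5 99.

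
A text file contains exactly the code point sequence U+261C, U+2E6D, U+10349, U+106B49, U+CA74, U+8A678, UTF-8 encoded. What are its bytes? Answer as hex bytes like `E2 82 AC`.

E2 98 9C E2 B9 AD F0 90 8D 89 F4 86 AD 89 EC A9 B4 F2 8A 99 B8

U+261C: 3-byte form → E2 98 9C.
U+2E6D: 3-byte form → E2 B9 AD.
U+10349: 4-byte form → F0 90 8D 89.
U+106B49: 4-byte form → F4 86 AD 89.
U+CA74: 3-byte form → EC A9 B4.
U+8A678: 4-byte form → F2 8A 99 B8.
Concatenated (21 bytes): E2 98 9C E2 B9 AD F0 90 8D 89 F4 86 AD 89 EC A9 B4 F2 8A 99 B8.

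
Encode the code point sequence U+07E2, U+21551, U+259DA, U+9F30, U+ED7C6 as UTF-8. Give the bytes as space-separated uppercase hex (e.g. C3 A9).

DF A2 F0 A1 95 91 F0 A5 A7 9A E9 BC B0 F3 AD 9F 86

U+07E2: 2-byte form → DF A2.
U+21551: 4-byte form → F0 A1 95 91.
U+259DA: 4-byte form → F0 A5 A7 9A.
U+9F30: 3-byte form → E9 BC B0.
U+ED7C6: 4-byte form → F3 AD 9F 86.
Concatenated (17 bytes): DF A2 F0 A1 95 91 F0 A5 A7 9A E9 BC B0 F3 AD 9F 86.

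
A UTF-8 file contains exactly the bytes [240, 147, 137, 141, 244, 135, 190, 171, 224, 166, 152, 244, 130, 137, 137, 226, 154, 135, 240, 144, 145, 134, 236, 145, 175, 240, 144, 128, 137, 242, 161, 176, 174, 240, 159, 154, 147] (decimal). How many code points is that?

10

Byte at offset 0: 0xF0 = 11110000 → 4-byte char (#1). Advance 4.
Byte at offset 4: 0xF4 = 11110100 → 4-byte char (#2). Advance 4.
Byte at offset 8: 0xE0 = 11100000 → 3-byte char (#3). Advance 3.
Byte at offset 11: 0xF4 = 11110100 → 4-byte char (#4). Advance 4.
Byte at offset 15: 0xE2 = 11100010 → 3-byte char (#5). Advance 3.
Byte at offset 18: 0xF0 = 11110000 → 4-byte char (#6). Advance 4.
Byte at offset 22: 0xEC = 11101100 → 3-byte char (#7). Advance 3.
Byte at offset 25: 0xF0 = 11110000 → 4-byte char (#8). Advance 4.
Byte at offset 29: 0xF2 = 11110010 → 4-byte char (#9). Advance 4.
Byte at offset 33: 0xF0 = 11110000 → 4-byte char (#10). Advance 4.
Reached end at offset 37 after 10 code points.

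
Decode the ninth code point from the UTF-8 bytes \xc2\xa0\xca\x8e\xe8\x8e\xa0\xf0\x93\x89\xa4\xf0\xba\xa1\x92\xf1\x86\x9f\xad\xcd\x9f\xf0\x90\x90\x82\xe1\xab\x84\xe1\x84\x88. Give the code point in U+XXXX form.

Offset 0: leading byte 0xC2 = 11000010 → 2-byte char #1 = C2 A0.
Offset 2: leading byte 0xCA = 11001010 → 2-byte char #2 = CA 8E.
Offset 4: leading byte 0xE8 = 11101000 → 3-byte char #3 = E8 8E A0.
Offset 7: leading byte 0xF0 = 11110000 → 4-byte char #4 = F0 93 89 A4.
Offset 11: leading byte 0xF0 = 11110000 → 4-byte char #5 = F0 BA A1 92.
Offset 15: leading byte 0xF1 = 11110001 → 4-byte char #6 = F1 86 9F AD.
Offset 19: leading byte 0xCD = 11001101 → 2-byte char #7 = CD 9F.
Offset 21: leading byte 0xF0 = 11110000 → 4-byte char #8 = F0 90 90 82.
Offset 25: leading byte 0xE1 = 11100001 → 3-byte char #9 = E1 AB 84.
Leading byte 0xE1 = 11100001 matches 1110xxxx → 3-byte sequence.
Byte 1: 0xE1 = 11100001, payload 0001 (4 bits).
Byte 2: 0xAB = 10101011 (10xxxxxx ✓), payload 101011.
Byte 3: 0x84 = 10000100 (10xxxxxx ✓), payload 000100.
Concatenate: 0001101011000100 = 0x1AC4 (16 bits → U+1AC4).

U+1AC4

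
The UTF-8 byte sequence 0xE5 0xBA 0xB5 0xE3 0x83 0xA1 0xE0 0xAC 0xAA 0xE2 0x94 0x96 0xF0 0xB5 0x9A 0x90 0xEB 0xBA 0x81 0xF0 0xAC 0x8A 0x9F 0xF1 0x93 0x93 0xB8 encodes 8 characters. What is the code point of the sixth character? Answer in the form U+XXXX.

U+BE81

Offset 0: leading byte 0xE5 = 11100101 → 3-byte char #1 = E5 BA B5.
Offset 3: leading byte 0xE3 = 11100011 → 3-byte char #2 = E3 83 A1.
Offset 6: leading byte 0xE0 = 11100000 → 3-byte char #3 = E0 AC AA.
Offset 9: leading byte 0xE2 = 11100010 → 3-byte char #4 = E2 94 96.
Offset 12: leading byte 0xF0 = 11110000 → 4-byte char #5 = F0 B5 9A 90.
Offset 16: leading byte 0xEB = 11101011 → 3-byte char #6 = EB BA 81.
Leading byte 0xEB = 11101011 matches 1110xxxx → 3-byte sequence.
Byte 1: 0xEB = 11101011, payload 1011 (4 bits).
Byte 2: 0xBA = 10111010 (10xxxxxx ✓), payload 111010.
Byte 3: 0x81 = 10000001 (10xxxxxx ✓), payload 000001.
Concatenate: 1011111010000001 = 0xBE81 (16 bits → U+BE81).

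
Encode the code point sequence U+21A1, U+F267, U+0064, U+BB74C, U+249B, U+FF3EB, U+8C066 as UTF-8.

E2 86 A1 EF 89 A7 64 F2 BB 9D 8C E2 92 9B F3 BF 8F AB F2 8C 81 A6

U+21A1: 3-byte form → E2 86 A1.
U+F267: 3-byte form → EF 89 A7.
U+0064: 1-byte form → 64.
U+BB74C: 4-byte form → F2 BB 9D 8C.
U+249B: 3-byte form → E2 92 9B.
U+FF3EB: 4-byte form → F3 BF 8F AB.
U+8C066: 4-byte form → F2 8C 81 A6.
Concatenated (22 bytes): E2 86 A1 EF 89 A7 64 F2 BB 9D 8C E2 92 9B F3 BF 8F AB F2 8C 81 A6.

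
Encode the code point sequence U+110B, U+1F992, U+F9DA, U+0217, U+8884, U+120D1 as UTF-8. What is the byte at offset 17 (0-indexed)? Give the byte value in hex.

U+110B → 3-byte form E1 84 8B at offsets 0–2.
U+1F992 → 4-byte form F0 9F A6 92 at offsets 3–6.
U+F9DA → 3-byte form EF A7 9A at offsets 7–9.
U+0217 → 2-byte form C8 97 at offsets 10–11.
U+8884 → 3-byte form E8 A2 84 at offsets 12–14.
U+120D1 → 4-byte form F0 92 83 91 at offsets 15–18.
Offset 17 falls in char 6's range; it's byte 3 of F0 92 83 91 = 0x83.

0x83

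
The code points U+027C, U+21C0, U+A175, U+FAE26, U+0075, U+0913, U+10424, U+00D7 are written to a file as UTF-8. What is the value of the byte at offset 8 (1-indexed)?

1-indexed offset 8 is 0-indexed offset 7.
U+027C → 2-byte form C9 BC at offsets 0–1.
U+21C0 → 3-byte form E2 87 80 at offsets 2–4.
U+A175 → 3-byte form EA 85 B5 at offsets 5–7.
Offset 7 falls in char 3's range; it's byte 3 of EA 85 B5 = 0xB5.

0xB5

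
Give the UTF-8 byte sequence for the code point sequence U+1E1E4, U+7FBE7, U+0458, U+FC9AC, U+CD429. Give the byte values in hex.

F0 9E 87 A4 F1 BF AF A7 D1 98 F3 BC A6 AC F3 8D 90 A9

U+1E1E4: 4-byte form → F0 9E 87 A4.
U+7FBE7: 4-byte form → F1 BF AF A7.
U+0458: 2-byte form → D1 98.
U+FC9AC: 4-byte form → F3 BC A6 AC.
U+CD429: 4-byte form → F3 8D 90 A9.
Concatenated (18 bytes): F0 9E 87 A4 F1 BF AF A7 D1 98 F3 BC A6 AC F3 8D 90 A9.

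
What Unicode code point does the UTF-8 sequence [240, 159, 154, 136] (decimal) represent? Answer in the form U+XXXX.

U+1F688

Leading byte 0xF0 = 11110000 matches 11110xxx → 4-byte sequence.
Byte 1: 0xF0 = 11110000, payload 000 (3 bits).
Byte 2: 0x9F = 10011111 (10xxxxxx ✓), payload 011111.
Byte 3: 0x9A = 10011010 (10xxxxxx ✓), payload 011010.
Byte 4: 0x88 = 10001000 (10xxxxxx ✓), payload 001000.
Concatenate: 000011111011010001000 = 0x1F688 (21 bits → U+1F688).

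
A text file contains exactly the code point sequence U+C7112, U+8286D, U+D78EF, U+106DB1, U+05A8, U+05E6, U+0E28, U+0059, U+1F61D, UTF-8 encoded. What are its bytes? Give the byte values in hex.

U+C7112: 4-byte form → F3 87 84 92.
U+8286D: 4-byte form → F2 82 A1 AD.
U+D78EF: 4-byte form → F3 97 A3 AF.
U+106DB1: 4-byte form → F4 86 B6 B1.
U+05A8: 2-byte form → D6 A8.
U+05E6: 2-byte form → D7 A6.
U+0E28: 3-byte form → E0 B8 A8.
U+0059: 1-byte form → 59.
U+1F61D: 4-byte form → F0 9F 98 9D.
Concatenated (28 bytes): F3 87 84 92 F2 82 A1 AD F3 97 A3 AF F4 86 B6 B1 D6 A8 D7 A6 E0 B8 A8 59 F0 9F 98 9D.

F3 87 84 92 F2 82 A1 AD F3 97 A3 AF F4 86 B6 B1 D6 A8 D7 A6 E0 B8 A8 59 F0 9F 98 9D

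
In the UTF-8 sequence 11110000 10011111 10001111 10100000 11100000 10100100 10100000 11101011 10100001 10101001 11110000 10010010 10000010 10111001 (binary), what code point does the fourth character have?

U+120B9

Offset 0: leading byte 0xF0 = 11110000 → 4-byte char #1 = F0 9F 8F A0.
Offset 4: leading byte 0xE0 = 11100000 → 3-byte char #2 = E0 A4 A0.
Offset 7: leading byte 0xEB = 11101011 → 3-byte char #3 = EB A1 A9.
Offset 10: leading byte 0xF0 = 11110000 → 4-byte char #4 = F0 92 82 B9.
Leading byte 0xF0 = 11110000 matches 11110xxx → 4-byte sequence.
Byte 1: 0xF0 = 11110000, payload 000 (3 bits).
Byte 2: 0x92 = 10010010 (10xxxxxx ✓), payload 010010.
Byte 3: 0x82 = 10000010 (10xxxxxx ✓), payload 000010.
Byte 4: 0xB9 = 10111001 (10xxxxxx ✓), payload 111001.
Concatenate: 000010010000010111001 = 0x120B9 (21 bits → U+120B9).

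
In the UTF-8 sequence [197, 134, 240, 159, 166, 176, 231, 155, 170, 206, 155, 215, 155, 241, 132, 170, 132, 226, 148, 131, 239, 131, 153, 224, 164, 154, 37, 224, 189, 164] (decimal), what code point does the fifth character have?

U+05DB

Offset 0: leading byte 0xC5 = 11000101 → 2-byte char #1 = C5 86.
Offset 2: leading byte 0xF0 = 11110000 → 4-byte char #2 = F0 9F A6 B0.
Offset 6: leading byte 0xE7 = 11100111 → 3-byte char #3 = E7 9B AA.
Offset 9: leading byte 0xCE = 11001110 → 2-byte char #4 = CE 9B.
Offset 11: leading byte 0xD7 = 11010111 → 2-byte char #5 = D7 9B.
Leading byte 0xD7 = 11010111 matches 110xxxxx → 2-byte sequence.
Byte 1: 0xD7 = 11010111, payload 10111 (5 bits).
Byte 2: 0x9B = 10011011 (10xxxxxx ✓), payload 011011.
Concatenate: 10111011011 = 0x5DB (11 bits → U+05DB).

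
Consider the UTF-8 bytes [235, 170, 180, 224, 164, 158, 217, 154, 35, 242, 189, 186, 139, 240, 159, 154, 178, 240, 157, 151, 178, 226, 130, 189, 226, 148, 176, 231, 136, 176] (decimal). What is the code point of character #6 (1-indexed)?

U+1F6B2

Offset 0: leading byte 0xEB = 11101011 → 3-byte char #1 = EB AA B4.
Offset 3: leading byte 0xE0 = 11100000 → 3-byte char #2 = E0 A4 9E.
Offset 6: leading byte 0xD9 = 11011001 → 2-byte char #3 = D9 9A.
Offset 8: leading byte 0x23 = 00100011 → 1-byte char #4 = 23.
Offset 9: leading byte 0xF2 = 11110010 → 4-byte char #5 = F2 BD BA 8B.
Offset 13: leading byte 0xF0 = 11110000 → 4-byte char #6 = F0 9F 9A B2.
Leading byte 0xF0 = 11110000 matches 11110xxx → 4-byte sequence.
Byte 1: 0xF0 = 11110000, payload 000 (3 bits).
Byte 2: 0x9F = 10011111 (10xxxxxx ✓), payload 011111.
Byte 3: 0x9A = 10011010 (10xxxxxx ✓), payload 011010.
Byte 4: 0xB2 = 10110010 (10xxxxxx ✓), payload 110010.
Concatenate: 000011111011010110010 = 0x1F6B2 (21 bits → U+1F6B2).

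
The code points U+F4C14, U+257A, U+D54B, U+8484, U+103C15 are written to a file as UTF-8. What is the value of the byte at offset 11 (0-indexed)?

U+F4C14 → 4-byte form F3 B4 B0 94 at offsets 0–3.
U+257A → 3-byte form E2 95 BA at offsets 4–6.
U+D54B → 3-byte form ED 95 8B at offsets 7–9.
U+8484 → 3-byte form E8 92 84 at offsets 10–12.
Offset 11 falls in char 4's range; it's byte 2 of E8 92 84 = 0x92.

0x92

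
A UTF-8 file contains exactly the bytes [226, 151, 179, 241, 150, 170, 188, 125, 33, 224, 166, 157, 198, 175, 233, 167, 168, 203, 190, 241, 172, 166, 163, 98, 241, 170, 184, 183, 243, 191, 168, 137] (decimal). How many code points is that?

Byte at offset 0: 0xE2 = 11100010 → 3-byte char (#1). Advance 3.
Byte at offset 3: 0xF1 = 11110001 → 4-byte char (#2). Advance 4.
Byte at offset 7: 0x7D = 01111101 → 1-byte char (#3). Advance 1.
Byte at offset 8: 0x21 = 00100001 → 1-byte char (#4). Advance 1.
Byte at offset 9: 0xE0 = 11100000 → 3-byte char (#5). Advance 3.
Byte at offset 12: 0xC6 = 11000110 → 2-byte char (#6). Advance 2.
Byte at offset 14: 0xE9 = 11101001 → 3-byte char (#7). Advance 3.
Byte at offset 17: 0xCB = 11001011 → 2-byte char (#8). Advance 2.
Byte at offset 19: 0xF1 = 11110001 → 4-byte char (#9). Advance 4.
Byte at offset 23: 0x62 = 01100010 → 1-byte char (#10). Advance 1.
Byte at offset 24: 0xF1 = 11110001 → 4-byte char (#11). Advance 4.
Byte at offset 28: 0xF3 = 11110011 → 4-byte char (#12). Advance 4.
Reached end at offset 32 after 12 code points.

12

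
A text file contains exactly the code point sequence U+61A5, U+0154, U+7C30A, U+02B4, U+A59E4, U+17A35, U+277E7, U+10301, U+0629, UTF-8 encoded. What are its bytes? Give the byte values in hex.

U+61A5: 3-byte form → E6 86 A5.
U+0154: 2-byte form → C5 94.
U+7C30A: 4-byte form → F1 BC 8C 8A.
U+02B4: 2-byte form → CA B4.
U+A59E4: 4-byte form → F2 A5 A7 A4.
U+17A35: 4-byte form → F0 97 A8 B5.
U+277E7: 4-byte form → F0 A7 9F A7.
U+10301: 4-byte form → F0 90 8C 81.
U+0629: 2-byte form → D8 A9.
Concatenated (29 bytes): E6 86 A5 C5 94 F1 BC 8C 8A CA B4 F2 A5 A7 A4 F0 97 A8 B5 F0 A7 9F A7 F0 90 8C 81 D8 A9.

E6 86 A5 C5 94 F1 BC 8C 8A CA B4 F2 A5 A7 A4 F0 97 A8 B5 F0 A7 9F A7 F0 90 8C 81 D8 A9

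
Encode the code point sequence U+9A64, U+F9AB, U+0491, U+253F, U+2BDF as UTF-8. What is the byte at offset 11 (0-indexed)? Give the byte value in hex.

0xE2

U+9A64 → 3-byte form E9 A9 A4 at offsets 0–2.
U+F9AB → 3-byte form EF A6 AB at offsets 3–5.
U+0491 → 2-byte form D2 91 at offsets 6–7.
U+253F → 3-byte form E2 94 BF at offsets 8–10.
U+2BDF → 3-byte form E2 AF 9F at offsets 11–13.
Offset 11 falls in char 5's range; it's byte 1 of E2 AF 9F = 0xE2.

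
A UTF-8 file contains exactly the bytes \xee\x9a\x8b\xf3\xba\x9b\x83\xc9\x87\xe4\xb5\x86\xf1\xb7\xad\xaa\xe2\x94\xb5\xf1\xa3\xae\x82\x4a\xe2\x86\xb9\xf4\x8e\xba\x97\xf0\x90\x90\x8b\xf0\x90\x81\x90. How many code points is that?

Byte at offset 0: 0xEE = 11101110 → 3-byte char (#1). Advance 3.
Byte at offset 3: 0xF3 = 11110011 → 4-byte char (#2). Advance 4.
Byte at offset 7: 0xC9 = 11001001 → 2-byte char (#3). Advance 2.
Byte at offset 9: 0xE4 = 11100100 → 3-byte char (#4). Advance 3.
Byte at offset 12: 0xF1 = 11110001 → 4-byte char (#5). Advance 4.
Byte at offset 16: 0xE2 = 11100010 → 3-byte char (#6). Advance 3.
Byte at offset 19: 0xF1 = 11110001 → 4-byte char (#7). Advance 4.
Byte at offset 23: 0x4A = 01001010 → 1-byte char (#8). Advance 1.
Byte at offset 24: 0xE2 = 11100010 → 3-byte char (#9). Advance 3.
Byte at offset 27: 0xF4 = 11110100 → 4-byte char (#10). Advance 4.
Byte at offset 31: 0xF0 = 11110000 → 4-byte char (#11). Advance 4.
Byte at offset 35: 0xF0 = 11110000 → 4-byte char (#12). Advance 4.
Reached end at offset 39 after 12 code points.

12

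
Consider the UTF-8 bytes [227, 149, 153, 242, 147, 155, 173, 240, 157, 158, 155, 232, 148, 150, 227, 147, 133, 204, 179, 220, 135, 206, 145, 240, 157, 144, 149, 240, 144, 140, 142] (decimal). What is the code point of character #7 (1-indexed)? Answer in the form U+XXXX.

Offset 0: leading byte 0xE3 = 11100011 → 3-byte char #1 = E3 95 99.
Offset 3: leading byte 0xF2 = 11110010 → 4-byte char #2 = F2 93 9B AD.
Offset 7: leading byte 0xF0 = 11110000 → 4-byte char #3 = F0 9D 9E 9B.
Offset 11: leading byte 0xE8 = 11101000 → 3-byte char #4 = E8 94 96.
Offset 14: leading byte 0xE3 = 11100011 → 3-byte char #5 = E3 93 85.
Offset 17: leading byte 0xCC = 11001100 → 2-byte char #6 = CC B3.
Offset 19: leading byte 0xDC = 11011100 → 2-byte char #7 = DC 87.
Leading byte 0xDC = 11011100 matches 110xxxxx → 2-byte sequence.
Byte 1: 0xDC = 11011100, payload 11100 (5 bits).
Byte 2: 0x87 = 10000111 (10xxxxxx ✓), payload 000111.
Concatenate: 11100000111 = 0x707 (11 bits → U+0707).

U+0707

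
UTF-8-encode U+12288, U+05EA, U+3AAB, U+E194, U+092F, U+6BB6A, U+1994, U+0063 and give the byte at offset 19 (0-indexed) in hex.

0xE1

U+12288 → 4-byte form F0 92 8A 88 at offsets 0–3.
U+05EA → 2-byte form D7 AA at offsets 4–5.
U+3AAB → 3-byte form E3 AA AB at offsets 6–8.
U+E194 → 3-byte form EE 86 94 at offsets 9–11.
U+092F → 3-byte form E0 A4 AF at offsets 12–14.
U+6BB6A → 4-byte form F1 AB AD AA at offsets 15–18.
U+1994 → 3-byte form E1 A6 94 at offsets 19–21.
Offset 19 falls in char 7's range; it's byte 1 of E1 A6 94 = 0xE1.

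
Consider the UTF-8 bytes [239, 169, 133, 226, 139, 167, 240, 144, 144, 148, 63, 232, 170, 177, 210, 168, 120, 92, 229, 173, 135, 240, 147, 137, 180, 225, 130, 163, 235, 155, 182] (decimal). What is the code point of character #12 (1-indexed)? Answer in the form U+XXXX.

Offset 0: leading byte 0xEF = 11101111 → 3-byte char #1 = EF A9 85.
Offset 3: leading byte 0xE2 = 11100010 → 3-byte char #2 = E2 8B A7.
Offset 6: leading byte 0xF0 = 11110000 → 4-byte char #3 = F0 90 90 94.
Offset 10: leading byte 0x3F = 00111111 → 1-byte char #4 = 3F.
Offset 11: leading byte 0xE8 = 11101000 → 3-byte char #5 = E8 AA B1.
Offset 14: leading byte 0xD2 = 11010010 → 2-byte char #6 = D2 A8.
Offset 16: leading byte 0x78 = 01111000 → 1-byte char #7 = 78.
Offset 17: leading byte 0x5C = 01011100 → 1-byte char #8 = 5C.
Offset 18: leading byte 0xE5 = 11100101 → 3-byte char #9 = E5 AD 87.
Offset 21: leading byte 0xF0 = 11110000 → 4-byte char #10 = F0 93 89 B4.
Offset 25: leading byte 0xE1 = 11100001 → 3-byte char #11 = E1 82 A3.
Offset 28: leading byte 0xEB = 11101011 → 3-byte char #12 = EB 9B B6.
Leading byte 0xEB = 11101011 matches 1110xxxx → 3-byte sequence.
Byte 1: 0xEB = 11101011, payload 1011 (4 bits).
Byte 2: 0x9B = 10011011 (10xxxxxx ✓), payload 011011.
Byte 3: 0xB6 = 10110110 (10xxxxxx ✓), payload 110110.
Concatenate: 1011011011110110 = 0xB6F6 (16 bits → U+B6F6).

U+B6F6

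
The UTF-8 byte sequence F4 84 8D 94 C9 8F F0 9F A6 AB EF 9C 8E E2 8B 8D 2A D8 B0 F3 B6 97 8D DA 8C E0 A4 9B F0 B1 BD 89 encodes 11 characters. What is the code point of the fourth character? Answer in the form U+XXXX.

U+F70E

Offset 0: leading byte 0xF4 = 11110100 → 4-byte char #1 = F4 84 8D 94.
Offset 4: leading byte 0xC9 = 11001001 → 2-byte char #2 = C9 8F.
Offset 6: leading byte 0xF0 = 11110000 → 4-byte char #3 = F0 9F A6 AB.
Offset 10: leading byte 0xEF = 11101111 → 3-byte char #4 = EF 9C 8E.
Leading byte 0xEF = 11101111 matches 1110xxxx → 3-byte sequence.
Byte 1: 0xEF = 11101111, payload 1111 (4 bits).
Byte 2: 0x9C = 10011100 (10xxxxxx ✓), payload 011100.
Byte 3: 0x8E = 10001110 (10xxxxxx ✓), payload 001110.
Concatenate: 1111011100001110 = 0xF70E (16 bits → U+F70E).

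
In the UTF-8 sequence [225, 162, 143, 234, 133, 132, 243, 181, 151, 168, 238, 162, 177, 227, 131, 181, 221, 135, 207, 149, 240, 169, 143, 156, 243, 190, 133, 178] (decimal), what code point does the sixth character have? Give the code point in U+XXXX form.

Offset 0: leading byte 0xE1 = 11100001 → 3-byte char #1 = E1 A2 8F.
Offset 3: leading byte 0xEA = 11101010 → 3-byte char #2 = EA 85 84.
Offset 6: leading byte 0xF3 = 11110011 → 4-byte char #3 = F3 B5 97 A8.
Offset 10: leading byte 0xEE = 11101110 → 3-byte char #4 = EE A2 B1.
Offset 13: leading byte 0xE3 = 11100011 → 3-byte char #5 = E3 83 B5.
Offset 16: leading byte 0xDD = 11011101 → 2-byte char #6 = DD 87.
Leading byte 0xDD = 11011101 matches 110xxxxx → 2-byte sequence.
Byte 1: 0xDD = 11011101, payload 11101 (5 bits).
Byte 2: 0x87 = 10000111 (10xxxxxx ✓), payload 000111.
Concatenate: 11101000111 = 0x747 (11 bits → U+0747).

U+0747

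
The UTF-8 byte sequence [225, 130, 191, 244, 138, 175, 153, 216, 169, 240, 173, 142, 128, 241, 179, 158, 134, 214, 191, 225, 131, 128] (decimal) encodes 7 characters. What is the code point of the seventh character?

Offset 0: leading byte 0xE1 = 11100001 → 3-byte char #1 = E1 82 BF.
Offset 3: leading byte 0xF4 = 11110100 → 4-byte char #2 = F4 8A AF 99.
Offset 7: leading byte 0xD8 = 11011000 → 2-byte char #3 = D8 A9.
Offset 9: leading byte 0xF0 = 11110000 → 4-byte char #4 = F0 AD 8E 80.
Offset 13: leading byte 0xF1 = 11110001 → 4-byte char #5 = F1 B3 9E 86.
Offset 17: leading byte 0xD6 = 11010110 → 2-byte char #6 = D6 BF.
Offset 19: leading byte 0xE1 = 11100001 → 3-byte char #7 = E1 83 80.
Leading byte 0xE1 = 11100001 matches 1110xxxx → 3-byte sequence.
Byte 1: 0xE1 = 11100001, payload 0001 (4 bits).
Byte 2: 0x83 = 10000011 (10xxxxxx ✓), payload 000011.
Byte 3: 0x80 = 10000000 (10xxxxxx ✓), payload 000000.
Concatenate: 0001000011000000 = 0x10C0 (16 bits → U+10C0).

U+10C0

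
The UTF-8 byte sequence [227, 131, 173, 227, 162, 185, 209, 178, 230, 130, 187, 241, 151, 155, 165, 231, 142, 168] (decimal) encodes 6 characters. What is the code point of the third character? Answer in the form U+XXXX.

Offset 0: leading byte 0xE3 = 11100011 → 3-byte char #1 = E3 83 AD.
Offset 3: leading byte 0xE3 = 11100011 → 3-byte char #2 = E3 A2 B9.
Offset 6: leading byte 0xD1 = 11010001 → 2-byte char #3 = D1 B2.
Leading byte 0xD1 = 11010001 matches 110xxxxx → 2-byte sequence.
Byte 1: 0xD1 = 11010001, payload 10001 (5 bits).
Byte 2: 0xB2 = 10110010 (10xxxxxx ✓), payload 110010.
Concatenate: 10001110010 = 0x472 (11 bits → U+0472).

U+0472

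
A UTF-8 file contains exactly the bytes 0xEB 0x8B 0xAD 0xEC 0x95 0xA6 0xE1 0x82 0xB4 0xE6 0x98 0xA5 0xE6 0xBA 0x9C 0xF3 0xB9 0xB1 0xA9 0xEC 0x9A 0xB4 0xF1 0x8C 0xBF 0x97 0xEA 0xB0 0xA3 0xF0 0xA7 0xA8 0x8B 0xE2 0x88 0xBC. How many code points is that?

11

Byte at offset 0: 0xEB = 11101011 → 3-byte char (#1). Advance 3.
Byte at offset 3: 0xEC = 11101100 → 3-byte char (#2). Advance 3.
Byte at offset 6: 0xE1 = 11100001 → 3-byte char (#3). Advance 3.
Byte at offset 9: 0xE6 = 11100110 → 3-byte char (#4). Advance 3.
Byte at offset 12: 0xE6 = 11100110 → 3-byte char (#5). Advance 3.
Byte at offset 15: 0xF3 = 11110011 → 4-byte char (#6). Advance 4.
Byte at offset 19: 0xEC = 11101100 → 3-byte char (#7). Advance 3.
Byte at offset 22: 0xF1 = 11110001 → 4-byte char (#8). Advance 4.
Byte at offset 26: 0xEA = 11101010 → 3-byte char (#9). Advance 3.
Byte at offset 29: 0xF0 = 11110000 → 4-byte char (#10). Advance 4.
Byte at offset 33: 0xE2 = 11100010 → 3-byte char (#11). Advance 3.
Reached end at offset 36 after 11 code points.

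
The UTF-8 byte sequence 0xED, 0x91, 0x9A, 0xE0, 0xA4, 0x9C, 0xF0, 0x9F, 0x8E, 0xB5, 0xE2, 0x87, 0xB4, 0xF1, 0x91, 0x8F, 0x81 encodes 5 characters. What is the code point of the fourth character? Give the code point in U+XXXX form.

U+21F4

Offset 0: leading byte 0xED = 11101101 → 3-byte char #1 = ED 91 9A.
Offset 3: leading byte 0xE0 = 11100000 → 3-byte char #2 = E0 A4 9C.
Offset 6: leading byte 0xF0 = 11110000 → 4-byte char #3 = F0 9F 8E B5.
Offset 10: leading byte 0xE2 = 11100010 → 3-byte char #4 = E2 87 B4.
Leading byte 0xE2 = 11100010 matches 1110xxxx → 3-byte sequence.
Byte 1: 0xE2 = 11100010, payload 0010 (4 bits).
Byte 2: 0x87 = 10000111 (10xxxxxx ✓), payload 000111.
Byte 3: 0xB4 = 10110100 (10xxxxxx ✓), payload 110100.
Concatenate: 0010000111110100 = 0x21F4 (16 bits → U+21F4).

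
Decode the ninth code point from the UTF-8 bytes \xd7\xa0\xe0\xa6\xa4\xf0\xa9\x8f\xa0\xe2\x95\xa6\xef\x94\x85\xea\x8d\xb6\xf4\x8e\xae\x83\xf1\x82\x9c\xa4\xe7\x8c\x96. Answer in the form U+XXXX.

U+7316

Offset 0: leading byte 0xD7 = 11010111 → 2-byte char #1 = D7 A0.
Offset 2: leading byte 0xE0 = 11100000 → 3-byte char #2 = E0 A6 A4.
Offset 5: leading byte 0xF0 = 11110000 → 4-byte char #3 = F0 A9 8F A0.
Offset 9: leading byte 0xE2 = 11100010 → 3-byte char #4 = E2 95 A6.
Offset 12: leading byte 0xEF = 11101111 → 3-byte char #5 = EF 94 85.
Offset 15: leading byte 0xEA = 11101010 → 3-byte char #6 = EA 8D B6.
Offset 18: leading byte 0xF4 = 11110100 → 4-byte char #7 = F4 8E AE 83.
Offset 22: leading byte 0xF1 = 11110001 → 4-byte char #8 = F1 82 9C A4.
Offset 26: leading byte 0xE7 = 11100111 → 3-byte char #9 = E7 8C 96.
Leading byte 0xE7 = 11100111 matches 1110xxxx → 3-byte sequence.
Byte 1: 0xE7 = 11100111, payload 0111 (4 bits).
Byte 2: 0x8C = 10001100 (10xxxxxx ✓), payload 001100.
Byte 3: 0x96 = 10010110 (10xxxxxx ✓), payload 010110.
Concatenate: 0111001100010110 = 0x7316 (16 bits → U+7316).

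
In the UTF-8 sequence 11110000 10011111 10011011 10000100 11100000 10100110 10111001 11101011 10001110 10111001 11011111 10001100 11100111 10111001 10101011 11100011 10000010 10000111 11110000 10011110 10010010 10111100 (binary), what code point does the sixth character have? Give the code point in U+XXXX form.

Offset 0: leading byte 0xF0 = 11110000 → 4-byte char #1 = F0 9F 9B 84.
Offset 4: leading byte 0xE0 = 11100000 → 3-byte char #2 = E0 A6 B9.
Offset 7: leading byte 0xEB = 11101011 → 3-byte char #3 = EB 8E B9.
Offset 10: leading byte 0xDF = 11011111 → 2-byte char #4 = DF 8C.
Offset 12: leading byte 0xE7 = 11100111 → 3-byte char #5 = E7 B9 AB.
Offset 15: leading byte 0xE3 = 11100011 → 3-byte char #6 = E3 82 87.
Leading byte 0xE3 = 11100011 matches 1110xxxx → 3-byte sequence.
Byte 1: 0xE3 = 11100011, payload 0011 (4 bits).
Byte 2: 0x82 = 10000010 (10xxxxxx ✓), payload 000010.
Byte 3: 0x87 = 10000111 (10xxxxxx ✓), payload 000111.
Concatenate: 0011000010000111 = 0x3087 (16 bits → U+3087).

U+3087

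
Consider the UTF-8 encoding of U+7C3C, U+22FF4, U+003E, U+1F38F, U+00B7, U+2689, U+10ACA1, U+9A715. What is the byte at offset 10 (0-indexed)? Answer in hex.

0x8E

U+7C3C → 3-byte form E7 B0 BC at offsets 0–2.
U+22FF4 → 4-byte form F0 A2 BF B4 at offsets 3–6.
U+003E → 1-byte form 3E at offsets 7–7.
U+1F38F → 4-byte form F0 9F 8E 8F at offsets 8–11.
Offset 10 falls in char 4's range; it's byte 3 of F0 9F 8E 8F = 0x8E.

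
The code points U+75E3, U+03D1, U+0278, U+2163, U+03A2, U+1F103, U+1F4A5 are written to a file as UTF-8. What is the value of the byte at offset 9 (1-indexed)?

0x85

1-indexed offset 9 is 0-indexed offset 8.
U+75E3 → 3-byte form E7 97 A3 at offsets 0–2.
U+03D1 → 2-byte form CF 91 at offsets 3–4.
U+0278 → 2-byte form C9 B8 at offsets 5–6.
U+2163 → 3-byte form E2 85 A3 at offsets 7–9.
Offset 8 falls in char 4's range; it's byte 2 of E2 85 A3 = 0x85.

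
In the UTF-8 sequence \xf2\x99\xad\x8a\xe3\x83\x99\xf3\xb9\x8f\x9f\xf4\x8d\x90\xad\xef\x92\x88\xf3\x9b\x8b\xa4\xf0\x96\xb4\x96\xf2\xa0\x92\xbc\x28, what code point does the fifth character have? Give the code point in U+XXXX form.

Offset 0: leading byte 0xF2 = 11110010 → 4-byte char #1 = F2 99 AD 8A.
Offset 4: leading byte 0xE3 = 11100011 → 3-byte char #2 = E3 83 99.
Offset 7: leading byte 0xF3 = 11110011 → 4-byte char #3 = F3 B9 8F 9F.
Offset 11: leading byte 0xF4 = 11110100 → 4-byte char #4 = F4 8D 90 AD.
Offset 15: leading byte 0xEF = 11101111 → 3-byte char #5 = EF 92 88.
Leading byte 0xEF = 11101111 matches 1110xxxx → 3-byte sequence.
Byte 1: 0xEF = 11101111, payload 1111 (4 bits).
Byte 2: 0x92 = 10010010 (10xxxxxx ✓), payload 010010.
Byte 3: 0x88 = 10001000 (10xxxxxx ✓), payload 001000.
Concatenate: 1111010010001000 = 0xF488 (16 bits → U+F488).

U+F488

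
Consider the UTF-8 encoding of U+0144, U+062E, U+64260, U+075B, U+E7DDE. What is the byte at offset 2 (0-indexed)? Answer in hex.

0xD8

U+0144 → 2-byte form C5 84 at offsets 0–1.
U+062E → 2-byte form D8 AE at offsets 2–3.
Offset 2 falls in char 2's range; it's byte 1 of D8 AE = 0xD8.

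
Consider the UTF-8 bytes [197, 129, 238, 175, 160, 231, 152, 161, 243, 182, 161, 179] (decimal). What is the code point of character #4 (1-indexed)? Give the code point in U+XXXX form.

Offset 0: leading byte 0xC5 = 11000101 → 2-byte char #1 = C5 81.
Offset 2: leading byte 0xEE = 11101110 → 3-byte char #2 = EE AF A0.
Offset 5: leading byte 0xE7 = 11100111 → 3-byte char #3 = E7 98 A1.
Offset 8: leading byte 0xF3 = 11110011 → 4-byte char #4 = F3 B6 A1 B3.
Leading byte 0xF3 = 11110011 matches 11110xxx → 4-byte sequence.
Byte 1: 0xF3 = 11110011, payload 011 (3 bits).
Byte 2: 0xB6 = 10110110 (10xxxxxx ✓), payload 110110.
Byte 3: 0xA1 = 10100001 (10xxxxxx ✓), payload 100001.
Byte 4: 0xB3 = 10110011 (10xxxxxx ✓), payload 110011.
Concatenate: 011110110100001110011 = 0xF6873 (21 bits → U+F6873).

U+F6873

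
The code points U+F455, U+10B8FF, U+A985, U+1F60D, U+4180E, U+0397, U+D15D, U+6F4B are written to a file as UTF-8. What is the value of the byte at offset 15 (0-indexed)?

U+F455 → 3-byte form EF 91 95 at offsets 0–2.
U+10B8FF → 4-byte form F4 8B A3 BF at offsets 3–6.
U+A985 → 3-byte form EA A6 85 at offsets 7–9.
U+1F60D → 4-byte form F0 9F 98 8D at offsets 10–13.
U+4180E → 4-byte form F1 81 A0 8E at offsets 14–17.
Offset 15 falls in char 5's range; it's byte 2 of F1 81 A0 8E = 0x81.

0x81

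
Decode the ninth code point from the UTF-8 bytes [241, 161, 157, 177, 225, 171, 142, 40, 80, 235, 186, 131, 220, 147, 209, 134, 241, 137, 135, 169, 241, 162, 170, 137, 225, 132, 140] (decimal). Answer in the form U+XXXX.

Offset 0: leading byte 0xF1 = 11110001 → 4-byte char #1 = F1 A1 9D B1.
Offset 4: leading byte 0xE1 = 11100001 → 3-byte char #2 = E1 AB 8E.
Offset 7: leading byte 0x28 = 00101000 → 1-byte char #3 = 28.
Offset 8: leading byte 0x50 = 01010000 → 1-byte char #4 = 50.
Offset 9: leading byte 0xEB = 11101011 → 3-byte char #5 = EB BA 83.
Offset 12: leading byte 0xDC = 11011100 → 2-byte char #6 = DC 93.
Offset 14: leading byte 0xD1 = 11010001 → 2-byte char #7 = D1 86.
Offset 16: leading byte 0xF1 = 11110001 → 4-byte char #8 = F1 89 87 A9.
Offset 20: leading byte 0xF1 = 11110001 → 4-byte char #9 = F1 A2 AA 89.
Leading byte 0xF1 = 11110001 matches 11110xxx → 4-byte sequence.
Byte 1: 0xF1 = 11110001, payload 001 (3 bits).
Byte 2: 0xA2 = 10100010 (10xxxxxx ✓), payload 100010.
Byte 3: 0xAA = 10101010 (10xxxxxx ✓), payload 101010.
Byte 4: 0x89 = 10001001 (10xxxxxx ✓), payload 001001.
Concatenate: 001100010101010001001 = 0x62A89 (21 bits → U+62A89).

U+62A89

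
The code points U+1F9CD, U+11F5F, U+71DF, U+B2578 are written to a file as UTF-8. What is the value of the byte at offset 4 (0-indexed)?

0xF0

U+1F9CD → 4-byte form F0 9F A7 8D at offsets 0–3.
U+11F5F → 4-byte form F0 91 BD 9F at offsets 4–7.
Offset 4 falls in char 2's range; it's byte 1 of F0 91 BD 9F = 0xF0.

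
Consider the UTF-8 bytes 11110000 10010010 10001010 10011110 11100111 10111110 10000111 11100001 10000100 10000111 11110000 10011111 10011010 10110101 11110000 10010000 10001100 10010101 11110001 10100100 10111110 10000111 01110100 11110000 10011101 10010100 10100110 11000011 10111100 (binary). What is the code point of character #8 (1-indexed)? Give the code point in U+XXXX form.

Offset 0: leading byte 0xF0 = 11110000 → 4-byte char #1 = F0 92 8A 9E.
Offset 4: leading byte 0xE7 = 11100111 → 3-byte char #2 = E7 BE 87.
Offset 7: leading byte 0xE1 = 11100001 → 3-byte char #3 = E1 84 87.
Offset 10: leading byte 0xF0 = 11110000 → 4-byte char #4 = F0 9F 9A B5.
Offset 14: leading byte 0xF0 = 11110000 → 4-byte char #5 = F0 90 8C 95.
Offset 18: leading byte 0xF1 = 11110001 → 4-byte char #6 = F1 A4 BE 87.
Offset 22: leading byte 0x74 = 01110100 → 1-byte char #7 = 74.
Offset 23: leading byte 0xF0 = 11110000 → 4-byte char #8 = F0 9D 94 A6.
Leading byte 0xF0 = 11110000 matches 11110xxx → 4-byte sequence.
Byte 1: 0xF0 = 11110000, payload 000 (3 bits).
Byte 2: 0x9D = 10011101 (10xxxxxx ✓), payload 011101.
Byte 3: 0x94 = 10010100 (10xxxxxx ✓), payload 010100.
Byte 4: 0xA6 = 10100110 (10xxxxxx ✓), payload 100110.
Concatenate: 000011101010100100110 = 0x1D526 (21 bits → U+1D526).

U+1D526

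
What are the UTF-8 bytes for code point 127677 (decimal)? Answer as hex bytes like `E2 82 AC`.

F0 9F 8A BD

U+1F2BD = 0x1F2BD = 127677 decimal. In range U+10000–U+10FFFF → 4-byte form: 11110xxx 10xxxxxx 10xxxxxx 10xxxxxx.
Binary (21 bits): 000011111001010111101.
Split 3+6+6+6: 000 | 011111 | 001010 | 111101.
Byte 1: 11110000 = 0xF0.
Byte 2: 10011111 = 0x9F.
Byte 3: 10001010 = 0x8A.
Byte 4: 10111101 = 0xBD.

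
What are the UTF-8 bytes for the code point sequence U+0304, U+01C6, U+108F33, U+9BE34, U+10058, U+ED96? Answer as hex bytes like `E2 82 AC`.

U+0304: 2-byte form → CC 84.
U+01C6: 2-byte form → C7 86.
U+108F33: 4-byte form → F4 88 BC B3.
U+9BE34: 4-byte form → F2 9B B8 B4.
U+10058: 4-byte form → F0 90 81 98.
U+ED96: 3-byte form → EE B6 96.
Concatenated (19 bytes): CC 84 C7 86 F4 88 BC B3 F2 9B B8 B4 F0 90 81 98 EE B6 96.

CC 84 C7 86 F4 88 BC B3 F2 9B B8 B4 F0 90 81 98 EE B6 96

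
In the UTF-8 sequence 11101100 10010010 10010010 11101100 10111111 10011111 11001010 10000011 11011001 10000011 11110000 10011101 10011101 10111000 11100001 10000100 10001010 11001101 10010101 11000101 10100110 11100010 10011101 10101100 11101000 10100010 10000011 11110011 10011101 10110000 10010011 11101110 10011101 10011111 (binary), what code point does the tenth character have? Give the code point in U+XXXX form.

Offset 0: leading byte 0xEC = 11101100 → 3-byte char #1 = EC 92 92.
Offset 3: leading byte 0xEC = 11101100 → 3-byte char #2 = EC BF 9F.
Offset 6: leading byte 0xCA = 11001010 → 2-byte char #3 = CA 83.
Offset 8: leading byte 0xD9 = 11011001 → 2-byte char #4 = D9 83.
Offset 10: leading byte 0xF0 = 11110000 → 4-byte char #5 = F0 9D 9D B8.
Offset 14: leading byte 0xE1 = 11100001 → 3-byte char #6 = E1 84 8A.
Offset 17: leading byte 0xCD = 11001101 → 2-byte char #7 = CD 95.
Offset 19: leading byte 0xC5 = 11000101 → 2-byte char #8 = C5 A6.
Offset 21: leading byte 0xE2 = 11100010 → 3-byte char #9 = E2 9D AC.
Offset 24: leading byte 0xE8 = 11101000 → 3-byte char #10 = E8 A2 83.
Leading byte 0xE8 = 11101000 matches 1110xxxx → 3-byte sequence.
Byte 1: 0xE8 = 11101000, payload 1000 (4 bits).
Byte 2: 0xA2 = 10100010 (10xxxxxx ✓), payload 100010.
Byte 3: 0x83 = 10000011 (10xxxxxx ✓), payload 000011.
Concatenate: 1000100010000011 = 0x8883 (16 bits → U+8883).

U+8883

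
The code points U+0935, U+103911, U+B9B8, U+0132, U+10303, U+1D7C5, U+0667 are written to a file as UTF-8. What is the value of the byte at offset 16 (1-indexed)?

1-indexed offset 16 is 0-indexed offset 15.
U+0935 → 3-byte form E0 A4 B5 at offsets 0–2.
U+103911 → 4-byte form F4 83 A4 91 at offsets 3–6.
U+B9B8 → 3-byte form EB A6 B8 at offsets 7–9.
U+0132 → 2-byte form C4 B2 at offsets 10–11.
U+10303 → 4-byte form F0 90 8C 83 at offsets 12–15.
Offset 15 falls in char 5's range; it's byte 4 of F0 90 8C 83 = 0x83.

0x83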